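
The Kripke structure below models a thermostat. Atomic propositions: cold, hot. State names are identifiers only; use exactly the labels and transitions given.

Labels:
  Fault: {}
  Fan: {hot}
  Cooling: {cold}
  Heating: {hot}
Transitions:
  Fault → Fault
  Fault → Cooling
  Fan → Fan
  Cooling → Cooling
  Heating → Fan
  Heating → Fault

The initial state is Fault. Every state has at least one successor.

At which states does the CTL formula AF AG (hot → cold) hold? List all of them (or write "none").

States satisfying AG (hot → cold): {Fault, Cooling}.
States satisfying AF AG (hot → cold): {Fault, Cooling}.

{Fault, Cooling}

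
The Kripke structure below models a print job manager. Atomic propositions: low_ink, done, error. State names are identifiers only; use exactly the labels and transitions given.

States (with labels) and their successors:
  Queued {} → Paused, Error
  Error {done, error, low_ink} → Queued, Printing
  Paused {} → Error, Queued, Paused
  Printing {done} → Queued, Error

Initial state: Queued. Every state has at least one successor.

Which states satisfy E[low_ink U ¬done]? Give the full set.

{Queued, Error, Paused}

States satisfying low_ink: {Error}.
States satisfying ¬done: {Queued, Paused}.
States satisfying E[low_ink U ¬done]: {Queued, Error, Paused}.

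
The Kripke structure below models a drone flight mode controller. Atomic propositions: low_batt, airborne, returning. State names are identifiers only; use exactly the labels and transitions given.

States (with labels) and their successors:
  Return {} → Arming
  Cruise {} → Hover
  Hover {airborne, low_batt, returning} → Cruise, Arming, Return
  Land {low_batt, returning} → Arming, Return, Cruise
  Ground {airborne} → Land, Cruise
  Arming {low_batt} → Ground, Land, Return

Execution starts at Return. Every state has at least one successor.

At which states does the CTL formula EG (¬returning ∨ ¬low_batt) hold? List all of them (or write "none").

{Return, Arming}

States satisfying ¬returning ∨ ¬low_batt: {Return, Cruise, Ground, Arming}.
States satisfying EG (¬returning ∨ ¬low_batt): {Return, Arming}.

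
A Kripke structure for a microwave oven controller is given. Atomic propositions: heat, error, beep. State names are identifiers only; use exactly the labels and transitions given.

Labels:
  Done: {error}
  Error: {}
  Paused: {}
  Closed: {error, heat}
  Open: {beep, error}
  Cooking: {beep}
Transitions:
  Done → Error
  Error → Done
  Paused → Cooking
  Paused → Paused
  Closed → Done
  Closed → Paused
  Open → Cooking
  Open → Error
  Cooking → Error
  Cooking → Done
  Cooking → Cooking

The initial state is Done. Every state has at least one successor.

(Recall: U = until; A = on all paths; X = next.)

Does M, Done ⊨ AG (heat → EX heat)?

Holds

States satisfying heat → EX heat: {Done, Error, Paused, Open, Cooking}.
States satisfying AG (heat → EX heat): {Done, Error, Paused, Open, Cooking}.
Every state reachable from Done satisfies heat → EX heat.
Done ∈ Sat(AG (heat → EX heat)).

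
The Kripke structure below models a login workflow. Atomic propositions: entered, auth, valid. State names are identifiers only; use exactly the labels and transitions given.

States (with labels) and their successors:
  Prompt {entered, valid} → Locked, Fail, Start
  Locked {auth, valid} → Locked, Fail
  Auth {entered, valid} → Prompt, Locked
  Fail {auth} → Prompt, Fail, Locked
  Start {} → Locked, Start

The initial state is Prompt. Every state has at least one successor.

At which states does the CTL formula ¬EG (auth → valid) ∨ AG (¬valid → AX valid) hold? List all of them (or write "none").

States satisfying auth → valid: {Prompt, Locked, Auth, Start}.
States satisfying EG (auth → valid): {Prompt, Locked, Auth, Start}.
States satisfying ¬EG (auth → valid): {Fail}.
States satisfying ¬valid → AX valid: {Prompt, Locked, Auth}.
States satisfying AG (¬valid → AX valid): ∅.
States satisfying ¬EG (auth → valid) ∨ AG (¬valid → AX valid): {Fail}.

{Fail}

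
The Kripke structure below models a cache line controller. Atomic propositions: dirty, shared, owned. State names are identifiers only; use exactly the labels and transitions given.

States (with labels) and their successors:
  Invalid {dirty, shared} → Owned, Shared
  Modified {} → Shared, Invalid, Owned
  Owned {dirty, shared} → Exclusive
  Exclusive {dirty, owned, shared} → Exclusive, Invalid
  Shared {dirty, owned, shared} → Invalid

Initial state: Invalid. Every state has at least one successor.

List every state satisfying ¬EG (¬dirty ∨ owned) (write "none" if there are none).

{Invalid, Modified, Owned, Shared}

States satisfying ¬dirty ∨ owned: {Modified, Exclusive, Shared}.
States satisfying EG (¬dirty ∨ owned): {Exclusive}.
States satisfying ¬EG (¬dirty ∨ owned): {Invalid, Modified, Owned, Shared}.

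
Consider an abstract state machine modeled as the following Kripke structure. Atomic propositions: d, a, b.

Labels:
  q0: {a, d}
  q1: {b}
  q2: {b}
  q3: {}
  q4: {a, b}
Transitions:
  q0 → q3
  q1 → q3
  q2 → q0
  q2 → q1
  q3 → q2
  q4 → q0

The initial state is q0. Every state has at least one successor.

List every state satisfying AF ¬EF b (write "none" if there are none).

none

States satisfying ¬EF b: ∅.
States satisfying AF ¬EF b: ∅.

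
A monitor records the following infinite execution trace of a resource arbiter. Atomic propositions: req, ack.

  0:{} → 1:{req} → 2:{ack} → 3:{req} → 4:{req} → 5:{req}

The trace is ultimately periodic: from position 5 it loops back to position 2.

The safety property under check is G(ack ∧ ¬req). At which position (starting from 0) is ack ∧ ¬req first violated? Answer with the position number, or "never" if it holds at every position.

0

At position 0 the labels are {}, so ack ∧ ¬req is false there. This is the first violation.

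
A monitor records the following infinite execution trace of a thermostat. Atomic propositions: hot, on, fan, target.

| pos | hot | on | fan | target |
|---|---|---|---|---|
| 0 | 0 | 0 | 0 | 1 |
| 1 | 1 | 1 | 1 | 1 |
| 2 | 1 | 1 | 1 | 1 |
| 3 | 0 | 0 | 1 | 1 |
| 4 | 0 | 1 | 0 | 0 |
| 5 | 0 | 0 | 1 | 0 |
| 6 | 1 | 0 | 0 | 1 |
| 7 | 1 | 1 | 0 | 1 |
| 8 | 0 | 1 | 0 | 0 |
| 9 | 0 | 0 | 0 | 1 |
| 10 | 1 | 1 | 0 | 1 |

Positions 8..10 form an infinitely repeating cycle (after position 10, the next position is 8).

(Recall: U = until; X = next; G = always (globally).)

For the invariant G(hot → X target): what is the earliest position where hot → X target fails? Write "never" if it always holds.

7

Check hot → X target at each position in order: 0 ✓, 1 ✓, 2 ✓, 3 ✓, 4 ✓, 5 ✓, 6 ✓.
At position 7 the labels are {hot, on, target} and the next position 8 has {on}, so hot → X target is false there. This is the first violation.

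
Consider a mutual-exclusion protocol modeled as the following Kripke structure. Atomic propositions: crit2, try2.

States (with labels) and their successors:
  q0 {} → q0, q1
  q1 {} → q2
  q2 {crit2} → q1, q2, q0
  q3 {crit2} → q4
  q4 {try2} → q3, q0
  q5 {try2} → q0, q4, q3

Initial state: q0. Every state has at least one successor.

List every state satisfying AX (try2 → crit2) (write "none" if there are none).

{q0, q1, q2, q4}

States satisfying try2 → crit2: {q0, q1, q2, q3}.
States satisfying AX (try2 → crit2): {q0, q1, q2, q4}.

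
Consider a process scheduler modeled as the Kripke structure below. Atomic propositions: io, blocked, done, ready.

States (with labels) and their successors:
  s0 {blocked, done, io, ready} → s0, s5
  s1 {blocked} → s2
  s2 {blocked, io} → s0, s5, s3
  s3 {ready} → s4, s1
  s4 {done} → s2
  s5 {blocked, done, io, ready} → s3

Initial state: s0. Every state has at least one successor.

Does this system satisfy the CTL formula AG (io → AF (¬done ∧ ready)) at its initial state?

Does not hold

States satisfying io → AF (¬done ∧ ready): {s1, s3, s4, s5}.
States satisfying AG (io → AF (¬done ∧ ready)): ∅.
s0 is reachable from s0 and violates io → AF (¬done ∧ ready), so AG fails at s0.
s0 ∉ Sat(AG (io → AF (¬done ∧ ready))).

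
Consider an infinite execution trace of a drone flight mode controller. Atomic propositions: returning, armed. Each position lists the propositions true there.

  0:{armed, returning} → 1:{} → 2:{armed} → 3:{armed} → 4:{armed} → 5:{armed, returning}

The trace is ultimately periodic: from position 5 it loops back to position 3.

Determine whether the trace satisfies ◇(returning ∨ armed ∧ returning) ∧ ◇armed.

Yes

returning ∨ armed ∧ returning holds at position 0, which is reachable from 0, so ◇(returning ∨ armed ∧ returning) holds.
armed holds at position 0, which is reachable from 0, so ◇armed holds.
At position 0: ◇(returning ∨ armed ∧ returning) is true; ◇armed is true; so ◇(returning ∨ armed ∧ returning) ∧ ◇armed is true.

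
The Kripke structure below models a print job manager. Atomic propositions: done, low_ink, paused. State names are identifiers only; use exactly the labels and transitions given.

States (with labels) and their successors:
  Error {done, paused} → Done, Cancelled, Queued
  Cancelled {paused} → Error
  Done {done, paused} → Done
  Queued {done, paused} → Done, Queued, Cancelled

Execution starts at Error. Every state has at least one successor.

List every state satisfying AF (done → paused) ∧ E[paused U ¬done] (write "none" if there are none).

{Error, Cancelled, Queued}

States satisfying done → paused: {Error, Cancelled, Done, Queued}.
States satisfying AF (done → paused): {Error, Cancelled, Done, Queued}.
States satisfying paused: {Error, Cancelled, Done, Queued}.
States satisfying ¬done: {Cancelled}.
States satisfying E[paused U ¬done]: {Error, Cancelled, Queued}.
States satisfying AF (done → paused) ∧ E[paused U ¬done]: {Error, Cancelled, Queued}.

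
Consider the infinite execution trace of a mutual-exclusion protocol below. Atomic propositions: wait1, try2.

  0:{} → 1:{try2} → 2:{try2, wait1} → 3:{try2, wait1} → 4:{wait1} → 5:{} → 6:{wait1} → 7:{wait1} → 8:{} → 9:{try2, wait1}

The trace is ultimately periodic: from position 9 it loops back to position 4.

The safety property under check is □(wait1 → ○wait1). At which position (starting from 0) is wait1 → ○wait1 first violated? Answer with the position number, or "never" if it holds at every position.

Check wait1 → ○wait1 at each position in order: 0 ✓, 1 ✓, 2 ✓, 3 ✓.
At position 4 the labels are {wait1} and the next position 5 has {}, so wait1 → ○wait1 is false there. This is the first violation.

4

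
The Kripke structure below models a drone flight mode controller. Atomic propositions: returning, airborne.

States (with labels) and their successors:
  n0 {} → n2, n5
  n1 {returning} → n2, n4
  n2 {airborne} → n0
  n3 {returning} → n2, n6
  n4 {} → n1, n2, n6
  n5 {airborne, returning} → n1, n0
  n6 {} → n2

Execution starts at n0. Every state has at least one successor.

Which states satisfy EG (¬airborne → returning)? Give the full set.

States satisfying ¬airborne → returning: {n1, n2, n3, n5}.
States satisfying EG (¬airborne → returning): ∅.

none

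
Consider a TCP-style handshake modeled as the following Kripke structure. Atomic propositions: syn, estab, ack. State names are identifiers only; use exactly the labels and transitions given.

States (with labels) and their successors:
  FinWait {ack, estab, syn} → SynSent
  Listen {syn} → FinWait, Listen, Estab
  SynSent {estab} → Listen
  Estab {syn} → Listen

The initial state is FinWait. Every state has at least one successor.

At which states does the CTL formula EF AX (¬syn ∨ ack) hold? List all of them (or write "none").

{FinWait, Listen, SynSent, Estab}

States satisfying AX (¬syn ∨ ack): {FinWait}.
States satisfying EF AX (¬syn ∨ ack): {FinWait, Listen, SynSent, Estab}.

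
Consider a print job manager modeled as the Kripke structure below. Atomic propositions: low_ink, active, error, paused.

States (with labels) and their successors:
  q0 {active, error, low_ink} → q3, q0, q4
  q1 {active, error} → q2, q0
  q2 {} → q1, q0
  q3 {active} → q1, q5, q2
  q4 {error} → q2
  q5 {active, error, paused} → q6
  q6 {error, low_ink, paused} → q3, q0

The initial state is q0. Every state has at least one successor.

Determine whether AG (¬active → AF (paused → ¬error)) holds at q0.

States satisfying ¬active → AF (paused → ¬error): {q0, q1, q2, q3, q4, q5, q6}.
States satisfying AG (¬active → AF (paused → ¬error)): {q0, q1, q2, q3, q4, q5, q6}.
Every state reachable from q0 satisfies ¬active → AF (paused → ¬error).
q0 ∈ Sat(AG (¬active → AF (paused → ¬error))).

Satisfied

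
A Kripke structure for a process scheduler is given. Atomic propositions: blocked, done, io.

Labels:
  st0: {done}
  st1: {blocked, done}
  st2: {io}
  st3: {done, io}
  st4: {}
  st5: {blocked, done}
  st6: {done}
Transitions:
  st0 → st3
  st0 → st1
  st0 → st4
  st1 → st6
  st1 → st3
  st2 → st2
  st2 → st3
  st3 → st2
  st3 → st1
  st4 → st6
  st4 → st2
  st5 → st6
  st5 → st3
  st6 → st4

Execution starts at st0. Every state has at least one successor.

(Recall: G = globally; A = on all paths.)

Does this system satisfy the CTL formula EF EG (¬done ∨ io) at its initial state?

Yes

States satisfying EG (¬done ∨ io): {st2, st3, st4}.
States satisfying EF EG (¬done ∨ io): {st0, st1, st2, st3, st4, st5, st6}.
Some path from st0 reaches a state where EG (¬done ∨ io) holds.
st0 ∈ Sat(EF EG (¬done ∨ io)).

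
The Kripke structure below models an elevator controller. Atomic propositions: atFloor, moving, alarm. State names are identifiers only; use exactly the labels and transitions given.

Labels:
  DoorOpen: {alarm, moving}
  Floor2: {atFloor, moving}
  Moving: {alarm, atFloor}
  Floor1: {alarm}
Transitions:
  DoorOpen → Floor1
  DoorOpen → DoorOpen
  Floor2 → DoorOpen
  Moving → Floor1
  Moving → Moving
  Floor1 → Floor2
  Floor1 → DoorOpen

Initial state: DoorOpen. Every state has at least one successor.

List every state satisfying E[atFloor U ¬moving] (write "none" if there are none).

States satisfying atFloor: {Floor2, Moving}.
States satisfying ¬moving: {Moving, Floor1}.
States satisfying E[atFloor U ¬moving]: {Moving, Floor1}.

{Moving, Floor1}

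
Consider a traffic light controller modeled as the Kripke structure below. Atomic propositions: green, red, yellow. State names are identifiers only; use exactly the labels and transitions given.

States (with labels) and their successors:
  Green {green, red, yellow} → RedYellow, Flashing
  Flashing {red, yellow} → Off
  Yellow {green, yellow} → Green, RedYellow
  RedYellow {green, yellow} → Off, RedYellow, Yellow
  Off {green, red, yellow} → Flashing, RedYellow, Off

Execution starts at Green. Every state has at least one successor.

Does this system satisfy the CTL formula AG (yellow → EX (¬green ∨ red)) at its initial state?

Holds

States satisfying yellow → EX (¬green ∨ red): {Green, Flashing, Yellow, RedYellow, Off}.
States satisfying AG (yellow → EX (¬green ∨ red)): {Green, Flashing, Yellow, RedYellow, Off}.
Every state reachable from Green satisfies yellow → EX (¬green ∨ red).
Green ∈ Sat(AG (yellow → EX (¬green ∨ red))).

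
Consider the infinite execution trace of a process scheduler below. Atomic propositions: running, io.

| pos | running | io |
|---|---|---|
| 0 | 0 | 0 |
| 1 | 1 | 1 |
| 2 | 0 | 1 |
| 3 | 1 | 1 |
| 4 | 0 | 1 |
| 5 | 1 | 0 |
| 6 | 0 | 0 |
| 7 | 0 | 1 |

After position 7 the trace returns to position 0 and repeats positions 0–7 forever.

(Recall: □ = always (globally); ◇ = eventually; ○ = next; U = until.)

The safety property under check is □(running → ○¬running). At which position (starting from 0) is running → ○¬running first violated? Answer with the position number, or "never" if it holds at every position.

running → ○¬running holds at every position 0..7, and those are all the positions the trace ever visits, so the invariant □(running → ○¬running) is never violated.

never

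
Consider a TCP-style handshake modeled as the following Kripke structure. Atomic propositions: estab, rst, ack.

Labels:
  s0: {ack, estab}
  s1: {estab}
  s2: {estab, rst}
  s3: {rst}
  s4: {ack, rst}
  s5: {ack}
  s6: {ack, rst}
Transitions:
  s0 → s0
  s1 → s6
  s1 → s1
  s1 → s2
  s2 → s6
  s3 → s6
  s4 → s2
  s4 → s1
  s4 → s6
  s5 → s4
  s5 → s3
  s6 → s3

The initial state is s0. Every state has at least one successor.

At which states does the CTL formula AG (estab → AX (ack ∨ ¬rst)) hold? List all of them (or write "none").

States satisfying estab → AX (ack ∨ ¬rst): {s0, s2, s3, s4, s5, s6}.
States satisfying AG (estab → AX (ack ∨ ¬rst)): {s0, s2, s3, s6}.

{s0, s2, s3, s6}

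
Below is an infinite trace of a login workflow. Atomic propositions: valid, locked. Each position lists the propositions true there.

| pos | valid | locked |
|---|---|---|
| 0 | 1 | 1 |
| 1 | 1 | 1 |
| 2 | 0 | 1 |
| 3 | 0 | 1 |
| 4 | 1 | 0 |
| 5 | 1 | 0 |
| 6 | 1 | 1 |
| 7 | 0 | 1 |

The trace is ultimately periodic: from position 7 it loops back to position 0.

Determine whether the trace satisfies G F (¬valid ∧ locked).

F (¬valid ∧ locked) holds at every position 0..7, and those are all positions ever visited, so G F (¬valid ∧ locked) holds.

Yes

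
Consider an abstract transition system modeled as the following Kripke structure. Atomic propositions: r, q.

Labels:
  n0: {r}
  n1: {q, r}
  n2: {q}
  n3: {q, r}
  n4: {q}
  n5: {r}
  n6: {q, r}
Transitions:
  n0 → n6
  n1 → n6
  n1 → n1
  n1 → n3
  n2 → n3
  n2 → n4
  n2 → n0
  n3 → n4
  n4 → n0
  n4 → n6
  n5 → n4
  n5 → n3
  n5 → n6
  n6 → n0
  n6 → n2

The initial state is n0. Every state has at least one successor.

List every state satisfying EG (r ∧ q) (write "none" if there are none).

{n1}

States satisfying r ∧ q: {n1, n3, n6}.
States satisfying EG (r ∧ q): {n1}.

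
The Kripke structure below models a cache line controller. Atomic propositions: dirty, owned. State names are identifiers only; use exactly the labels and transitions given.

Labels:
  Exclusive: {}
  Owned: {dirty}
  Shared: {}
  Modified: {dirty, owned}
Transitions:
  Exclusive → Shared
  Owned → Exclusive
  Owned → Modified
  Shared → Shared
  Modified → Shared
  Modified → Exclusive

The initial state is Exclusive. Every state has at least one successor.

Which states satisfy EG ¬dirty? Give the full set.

{Exclusive, Shared}

States satisfying ¬dirty: {Exclusive, Shared}.
States satisfying EG ¬dirty: {Exclusive, Shared}.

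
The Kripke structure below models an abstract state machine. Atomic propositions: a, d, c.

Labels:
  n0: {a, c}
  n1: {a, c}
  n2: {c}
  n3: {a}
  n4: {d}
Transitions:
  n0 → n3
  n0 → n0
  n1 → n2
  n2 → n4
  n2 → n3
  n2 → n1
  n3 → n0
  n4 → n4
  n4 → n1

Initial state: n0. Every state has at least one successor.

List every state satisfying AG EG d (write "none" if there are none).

none

States satisfying EG d: {n4}.
States satisfying AG EG d: ∅.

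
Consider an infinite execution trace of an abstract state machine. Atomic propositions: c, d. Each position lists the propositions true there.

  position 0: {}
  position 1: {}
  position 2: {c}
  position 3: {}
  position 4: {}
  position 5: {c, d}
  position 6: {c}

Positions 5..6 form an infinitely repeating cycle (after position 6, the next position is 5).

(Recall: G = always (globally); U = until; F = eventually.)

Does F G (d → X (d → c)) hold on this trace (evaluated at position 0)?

Holds

G (d → X (d → c)) holds at position 0, which is reachable from 0, so F G (d → X (d → c)) holds.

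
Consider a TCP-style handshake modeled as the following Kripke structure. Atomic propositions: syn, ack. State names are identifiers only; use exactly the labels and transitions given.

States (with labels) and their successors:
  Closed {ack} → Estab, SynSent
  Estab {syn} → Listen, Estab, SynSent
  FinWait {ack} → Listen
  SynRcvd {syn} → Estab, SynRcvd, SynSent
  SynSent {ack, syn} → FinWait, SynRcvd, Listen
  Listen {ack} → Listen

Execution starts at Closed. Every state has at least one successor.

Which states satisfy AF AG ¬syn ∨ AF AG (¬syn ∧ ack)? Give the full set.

{FinWait, Listen}

States satisfying AG ¬syn: {FinWait, Listen}.
States satisfying AF AG ¬syn: {FinWait, Listen}.
States satisfying AG (¬syn ∧ ack): {FinWait, Listen}.
States satisfying AF AG (¬syn ∧ ack): {FinWait, Listen}.
States satisfying AF AG ¬syn ∨ AF AG (¬syn ∧ ack): {FinWait, Listen}.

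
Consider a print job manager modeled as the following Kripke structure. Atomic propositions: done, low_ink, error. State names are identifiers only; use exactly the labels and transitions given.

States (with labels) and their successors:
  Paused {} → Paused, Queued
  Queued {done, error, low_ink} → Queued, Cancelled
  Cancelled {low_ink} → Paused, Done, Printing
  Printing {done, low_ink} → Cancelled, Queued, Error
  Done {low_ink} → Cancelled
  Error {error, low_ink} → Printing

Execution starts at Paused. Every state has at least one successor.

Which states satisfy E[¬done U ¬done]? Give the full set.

{Paused, Cancelled, Done, Error}

States satisfying ¬done: {Paused, Cancelled, Done, Error}.
States satisfying E[¬done U ¬done]: {Paused, Cancelled, Done, Error}.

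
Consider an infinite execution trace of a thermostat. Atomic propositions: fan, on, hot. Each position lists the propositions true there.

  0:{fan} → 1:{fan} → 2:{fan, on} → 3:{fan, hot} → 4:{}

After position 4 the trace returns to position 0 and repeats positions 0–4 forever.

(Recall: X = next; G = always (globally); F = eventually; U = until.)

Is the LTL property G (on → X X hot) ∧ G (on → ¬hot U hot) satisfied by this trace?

on → X X hot must hold at every position from 0 onward. It fails at position 2, so G (on → X X hot) is false.
Positions where on holds: 2.
Check X X hot at each: 2→fails.
on → ¬hot U hot holds at every position 0..4, and those are all positions ever visited, so G (on → ¬hot U hot) holds.
Positions where on holds: 2.
Check ¬hot U hot at each: 2→ok.
At position 0: G (on → X X hot) is false; G (on → ¬hot U hot) is true; so G (on → X X hot) ∧ G (on → ¬hot U hot) is false.

Violated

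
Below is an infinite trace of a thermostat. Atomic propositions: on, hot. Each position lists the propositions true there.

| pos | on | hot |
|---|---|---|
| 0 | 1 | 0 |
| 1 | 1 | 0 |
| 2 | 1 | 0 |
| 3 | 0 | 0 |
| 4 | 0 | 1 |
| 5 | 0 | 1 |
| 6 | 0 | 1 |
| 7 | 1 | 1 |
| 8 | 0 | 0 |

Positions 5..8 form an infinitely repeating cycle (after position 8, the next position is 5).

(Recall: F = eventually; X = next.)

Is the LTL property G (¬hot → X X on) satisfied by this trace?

¬hot → X X on must hold at every position from 0 onward. It fails at position 1, so G (¬hot → X X on) is false.
Positions where ¬hot holds: 0, 1, 2, 3, 8.
Check X X on at each: 0→ok, 1→fails, 2→fails, 3→fails, 8→fails.

Violated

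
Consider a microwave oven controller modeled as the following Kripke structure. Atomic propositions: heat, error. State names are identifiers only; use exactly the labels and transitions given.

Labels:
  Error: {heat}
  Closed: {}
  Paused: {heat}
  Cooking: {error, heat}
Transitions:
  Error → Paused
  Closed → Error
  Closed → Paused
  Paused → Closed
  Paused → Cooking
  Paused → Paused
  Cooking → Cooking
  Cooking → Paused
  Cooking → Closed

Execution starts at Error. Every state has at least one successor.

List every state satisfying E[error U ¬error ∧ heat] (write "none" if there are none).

{Error, Paused, Cooking}

States satisfying error: {Cooking}.
States satisfying ¬error ∧ heat: {Error, Paused}.
States satisfying E[error U ¬error ∧ heat]: {Error, Paused, Cooking}.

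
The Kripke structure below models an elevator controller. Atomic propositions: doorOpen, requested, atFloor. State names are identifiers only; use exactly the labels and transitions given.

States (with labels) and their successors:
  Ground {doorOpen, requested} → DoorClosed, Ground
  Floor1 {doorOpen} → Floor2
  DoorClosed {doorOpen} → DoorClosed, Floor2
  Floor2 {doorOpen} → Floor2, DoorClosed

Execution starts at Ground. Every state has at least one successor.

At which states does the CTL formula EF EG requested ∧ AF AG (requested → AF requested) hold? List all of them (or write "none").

States satisfying EG requested: {Ground}.
States satisfying EF EG requested: {Ground}.
States satisfying AG (requested → AF requested): {Ground, Floor1, DoorClosed, Floor2}.
States satisfying AF AG (requested → AF requested): {Ground, Floor1, DoorClosed, Floor2}.
States satisfying EF EG requested ∧ AF AG (requested → AF requested): {Ground}.

{Ground}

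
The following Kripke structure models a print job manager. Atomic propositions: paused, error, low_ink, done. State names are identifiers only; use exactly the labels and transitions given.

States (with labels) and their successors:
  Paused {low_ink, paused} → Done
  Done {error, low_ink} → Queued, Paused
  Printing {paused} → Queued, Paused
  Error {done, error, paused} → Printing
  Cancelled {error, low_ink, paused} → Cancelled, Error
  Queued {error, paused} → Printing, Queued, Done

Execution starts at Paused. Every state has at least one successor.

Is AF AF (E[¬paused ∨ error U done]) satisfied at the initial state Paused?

Violated

States satisfying AF (E[¬paused ∨ error U done]): {Error, Cancelled}.
States satisfying AF AF (E[¬paused ∨ error U done]): {Error, Cancelled}.
There is a path from Paused along which AF (E[¬paused ∨ error U done]) never holds.
Paused ∉ Sat(AF AF (E[¬paused ∨ error U done])).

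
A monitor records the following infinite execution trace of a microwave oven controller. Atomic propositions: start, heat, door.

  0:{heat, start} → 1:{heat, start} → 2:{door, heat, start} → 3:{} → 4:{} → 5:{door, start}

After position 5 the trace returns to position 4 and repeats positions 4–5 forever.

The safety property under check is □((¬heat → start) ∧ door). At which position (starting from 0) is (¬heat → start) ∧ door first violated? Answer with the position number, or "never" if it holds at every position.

At position 0 the labels are {heat, start}, so (¬heat → start) ∧ door is false there. This is the first violation.

0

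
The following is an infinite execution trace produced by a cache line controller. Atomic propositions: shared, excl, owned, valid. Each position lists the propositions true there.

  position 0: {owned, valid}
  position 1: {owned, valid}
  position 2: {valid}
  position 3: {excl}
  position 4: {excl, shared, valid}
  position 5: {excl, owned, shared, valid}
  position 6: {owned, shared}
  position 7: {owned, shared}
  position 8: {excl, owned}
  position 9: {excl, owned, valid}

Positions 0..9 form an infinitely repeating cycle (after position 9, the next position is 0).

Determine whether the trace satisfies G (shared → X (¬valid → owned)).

shared → X (¬valid → owned) holds at every position 0..9, and those are all positions ever visited, so G (shared → X (¬valid → owned)) holds.
Positions where shared holds: 4, 5, 6, 7.
Check X (¬valid → owned) at each: 4→ok, 5→ok, 6→ok, 7→ok.

Holds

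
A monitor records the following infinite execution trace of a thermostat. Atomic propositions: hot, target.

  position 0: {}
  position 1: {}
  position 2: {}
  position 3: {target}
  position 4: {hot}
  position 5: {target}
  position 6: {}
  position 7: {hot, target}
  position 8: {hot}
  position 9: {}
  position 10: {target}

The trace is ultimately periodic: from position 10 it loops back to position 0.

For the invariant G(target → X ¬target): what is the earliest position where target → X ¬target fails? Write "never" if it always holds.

never

target → X ¬target holds at every position 0..10, and those are all the positions the trace ever visits, so the invariant G(target → X ¬target) is never violated.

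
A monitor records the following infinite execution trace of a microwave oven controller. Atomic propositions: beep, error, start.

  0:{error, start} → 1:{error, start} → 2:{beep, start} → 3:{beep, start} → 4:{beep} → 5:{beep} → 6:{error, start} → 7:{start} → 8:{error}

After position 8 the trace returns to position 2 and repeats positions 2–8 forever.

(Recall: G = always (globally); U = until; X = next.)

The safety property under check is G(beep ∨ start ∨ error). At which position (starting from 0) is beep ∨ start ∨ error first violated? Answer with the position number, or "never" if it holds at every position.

never

beep ∨ start ∨ error holds at every position 0..8, and those are all the positions the trace ever visits, so the invariant G(beep ∨ start ∨ error) is never violated.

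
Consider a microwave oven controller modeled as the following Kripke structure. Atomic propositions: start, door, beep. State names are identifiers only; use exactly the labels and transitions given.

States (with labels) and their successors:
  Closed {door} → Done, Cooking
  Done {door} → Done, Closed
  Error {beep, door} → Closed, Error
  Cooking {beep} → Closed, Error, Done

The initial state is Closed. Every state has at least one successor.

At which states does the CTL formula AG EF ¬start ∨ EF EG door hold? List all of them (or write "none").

States satisfying EF ¬start: {Closed, Done, Error, Cooking}.
States satisfying AG EF ¬start: {Closed, Done, Error, Cooking}.
States satisfying EG door: {Closed, Done, Error}.
States satisfying EF EG door: {Closed, Done, Error, Cooking}.
States satisfying AG EF ¬start ∨ EF EG door: {Closed, Done, Error, Cooking}.

{Closed, Done, Error, Cooking}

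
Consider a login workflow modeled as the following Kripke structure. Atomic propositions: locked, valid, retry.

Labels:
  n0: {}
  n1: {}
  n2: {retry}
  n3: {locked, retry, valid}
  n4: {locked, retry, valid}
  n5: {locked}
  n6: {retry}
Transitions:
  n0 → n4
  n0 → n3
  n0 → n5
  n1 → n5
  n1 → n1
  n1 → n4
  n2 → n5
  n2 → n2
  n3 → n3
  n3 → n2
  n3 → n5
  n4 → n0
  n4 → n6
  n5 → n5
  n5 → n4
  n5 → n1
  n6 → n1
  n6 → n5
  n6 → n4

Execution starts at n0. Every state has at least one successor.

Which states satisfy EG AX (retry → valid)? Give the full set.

States satisfying AX (retry → valid): {n0, n1, n5, n6}.
States satisfying EG AX (retry → valid): {n0, n1, n5, n6}.

{n0, n1, n5, n6}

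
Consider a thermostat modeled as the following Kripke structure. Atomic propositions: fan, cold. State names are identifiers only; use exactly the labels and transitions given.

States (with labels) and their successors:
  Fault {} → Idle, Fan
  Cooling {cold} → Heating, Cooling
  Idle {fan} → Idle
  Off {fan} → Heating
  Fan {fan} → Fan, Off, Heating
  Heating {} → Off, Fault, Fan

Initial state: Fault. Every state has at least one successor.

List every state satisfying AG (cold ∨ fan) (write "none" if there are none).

{Idle}

States satisfying cold ∨ fan: {Cooling, Idle, Off, Fan}.
States satisfying AG (cold ∨ fan): {Idle}.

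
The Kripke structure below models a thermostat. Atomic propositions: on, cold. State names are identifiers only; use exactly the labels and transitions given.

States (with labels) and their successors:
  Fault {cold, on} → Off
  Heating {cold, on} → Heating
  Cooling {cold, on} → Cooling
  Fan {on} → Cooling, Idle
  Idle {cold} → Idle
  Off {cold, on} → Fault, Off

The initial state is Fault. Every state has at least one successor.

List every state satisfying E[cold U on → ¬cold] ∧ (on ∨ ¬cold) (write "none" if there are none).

States satisfying cold: {Fault, Heating, Cooling, Idle, Off}.
States satisfying on → ¬cold: {Fan, Idle}.
States satisfying E[cold U on → ¬cold]: {Fan, Idle}.
States satisfying ¬cold: {Fan}.
States satisfying on ∨ ¬cold: {Fault, Heating, Cooling, Fan, Off}.
States satisfying E[cold U on → ¬cold] ∧ (on ∨ ¬cold): {Fan}.

{Fan}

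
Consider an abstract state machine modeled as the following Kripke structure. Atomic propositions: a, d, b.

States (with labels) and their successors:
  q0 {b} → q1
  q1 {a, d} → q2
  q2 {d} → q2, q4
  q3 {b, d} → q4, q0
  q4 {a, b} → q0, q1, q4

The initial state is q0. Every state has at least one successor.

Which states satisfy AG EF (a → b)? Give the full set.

States satisfying EF (a → b): {q0, q1, q2, q3, q4}.
States satisfying AG EF (a → b): {q0, q1, q2, q3, q4}.

{q0, q1, q2, q3, q4}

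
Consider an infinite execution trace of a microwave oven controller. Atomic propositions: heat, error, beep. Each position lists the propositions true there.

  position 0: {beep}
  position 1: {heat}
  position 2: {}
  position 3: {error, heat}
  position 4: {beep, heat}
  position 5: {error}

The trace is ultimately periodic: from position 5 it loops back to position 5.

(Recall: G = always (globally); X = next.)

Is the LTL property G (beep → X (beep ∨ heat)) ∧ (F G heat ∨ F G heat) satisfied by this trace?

beep → X (beep ∨ heat) must hold at every position from 0 onward. It fails at position 4, so G (beep → X (beep ∨ heat)) is false.
Positions where beep holds: 0, 4.
Check X (beep ∨ heat) at each: 0→ok, 4→fails.
At position 0: G (beep → X (beep ∨ heat)) is false; F G heat ∨ F G heat is false; so G (beep → X (beep ∨ heat)) ∧ (F G heat ∨ F G heat) is false.

Violated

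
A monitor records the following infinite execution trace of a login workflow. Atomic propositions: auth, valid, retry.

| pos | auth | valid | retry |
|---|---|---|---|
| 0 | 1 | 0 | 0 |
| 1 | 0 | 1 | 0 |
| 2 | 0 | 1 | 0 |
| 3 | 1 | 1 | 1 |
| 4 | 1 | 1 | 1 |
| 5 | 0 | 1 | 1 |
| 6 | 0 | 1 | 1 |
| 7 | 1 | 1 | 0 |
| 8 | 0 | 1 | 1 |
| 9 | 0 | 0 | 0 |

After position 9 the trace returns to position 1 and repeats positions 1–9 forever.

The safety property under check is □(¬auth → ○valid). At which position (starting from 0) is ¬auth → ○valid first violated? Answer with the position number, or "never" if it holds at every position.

8

Check ¬auth → ○valid at each position in order: 0 ✓, 1 ✓, 2 ✓, 3 ✓, 4 ✓, 5 ✓, 6 ✓, 7 ✓.
At position 8 the labels are {retry, valid} and the next position 9 has {}, so ¬auth → ○valid is false there. This is the first violation.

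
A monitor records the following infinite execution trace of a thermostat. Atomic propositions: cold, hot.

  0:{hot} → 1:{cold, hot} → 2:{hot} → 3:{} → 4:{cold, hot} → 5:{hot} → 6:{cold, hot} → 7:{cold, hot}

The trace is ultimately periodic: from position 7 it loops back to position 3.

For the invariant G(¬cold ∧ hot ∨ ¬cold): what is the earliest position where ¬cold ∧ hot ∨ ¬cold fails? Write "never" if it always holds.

1

Check ¬cold ∧ hot ∨ ¬cold at each position in order: 0 ✓.
At position 1 the labels are {cold, hot}, so ¬cold ∧ hot ∨ ¬cold is false there. This is the first violation.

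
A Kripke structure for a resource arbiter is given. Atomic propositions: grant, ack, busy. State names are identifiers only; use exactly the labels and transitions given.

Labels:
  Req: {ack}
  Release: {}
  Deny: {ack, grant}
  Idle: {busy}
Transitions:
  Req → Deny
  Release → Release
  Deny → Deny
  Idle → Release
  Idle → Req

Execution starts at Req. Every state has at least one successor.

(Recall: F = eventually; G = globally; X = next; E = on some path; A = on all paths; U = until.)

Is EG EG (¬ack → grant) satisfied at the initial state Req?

States satisfying EG (¬ack → grant): {Req, Deny}.
States satisfying EG EG (¬ack → grant): {Req, Deny}.
Req ∈ Sat(EG EG (¬ack → grant)).

Satisfied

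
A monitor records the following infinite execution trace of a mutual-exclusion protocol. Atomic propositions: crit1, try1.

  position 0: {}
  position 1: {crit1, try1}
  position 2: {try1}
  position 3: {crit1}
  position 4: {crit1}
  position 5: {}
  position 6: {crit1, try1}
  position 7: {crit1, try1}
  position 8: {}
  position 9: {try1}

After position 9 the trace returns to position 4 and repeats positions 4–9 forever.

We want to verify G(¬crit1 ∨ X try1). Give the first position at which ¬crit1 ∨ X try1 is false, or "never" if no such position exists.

Check ¬crit1 ∨ X try1 at each position in order: 0 ✓, 1 ✓, 2 ✓.
At position 3 the labels are {crit1} and the next position 4 has {crit1}, so ¬crit1 ∨ X try1 is false there. This is the first violation.

3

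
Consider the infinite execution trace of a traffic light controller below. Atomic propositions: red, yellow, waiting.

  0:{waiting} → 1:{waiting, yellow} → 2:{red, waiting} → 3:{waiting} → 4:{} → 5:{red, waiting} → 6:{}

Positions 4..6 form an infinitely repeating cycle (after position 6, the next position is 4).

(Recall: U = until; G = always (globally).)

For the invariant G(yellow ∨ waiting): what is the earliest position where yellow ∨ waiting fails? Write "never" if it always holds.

4

Check yellow ∨ waiting at each position in order: 0 ✓, 1 ✓, 2 ✓, 3 ✓.
At position 4 the labels are {}, so yellow ∨ waiting is false there. This is the first violation.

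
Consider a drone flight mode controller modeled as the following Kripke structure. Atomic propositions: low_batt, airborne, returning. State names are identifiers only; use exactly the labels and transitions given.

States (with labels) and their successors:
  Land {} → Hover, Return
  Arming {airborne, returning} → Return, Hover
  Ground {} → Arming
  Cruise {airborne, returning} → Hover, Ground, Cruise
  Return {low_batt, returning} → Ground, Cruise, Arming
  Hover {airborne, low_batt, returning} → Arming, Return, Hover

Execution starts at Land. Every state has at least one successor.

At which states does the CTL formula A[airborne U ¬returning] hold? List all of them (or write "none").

States satisfying airborne: {Arming, Cruise, Hover}.
States satisfying ¬returning: {Land, Ground}.
States satisfying A[airborne U ¬returning]: {Land, Ground}.

{Land, Ground}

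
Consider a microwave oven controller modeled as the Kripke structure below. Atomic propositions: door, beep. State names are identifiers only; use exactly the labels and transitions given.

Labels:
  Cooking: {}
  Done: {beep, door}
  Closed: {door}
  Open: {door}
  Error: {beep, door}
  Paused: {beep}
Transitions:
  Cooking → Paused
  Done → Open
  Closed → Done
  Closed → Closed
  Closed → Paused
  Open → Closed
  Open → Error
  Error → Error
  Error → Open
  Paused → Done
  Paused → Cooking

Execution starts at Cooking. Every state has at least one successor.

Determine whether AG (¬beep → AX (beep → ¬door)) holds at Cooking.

States satisfying ¬beep → AX (beep → ¬door): {Cooking, Done, Error, Paused}.
States satisfying AG (¬beep → AX (beep → ¬door)): ∅.
Closed is reachable from Cooking and violates ¬beep → AX (beep → ¬door), so AG fails at Cooking.
Cooking ∉ Sat(AG (¬beep → AX (beep → ¬door))).

No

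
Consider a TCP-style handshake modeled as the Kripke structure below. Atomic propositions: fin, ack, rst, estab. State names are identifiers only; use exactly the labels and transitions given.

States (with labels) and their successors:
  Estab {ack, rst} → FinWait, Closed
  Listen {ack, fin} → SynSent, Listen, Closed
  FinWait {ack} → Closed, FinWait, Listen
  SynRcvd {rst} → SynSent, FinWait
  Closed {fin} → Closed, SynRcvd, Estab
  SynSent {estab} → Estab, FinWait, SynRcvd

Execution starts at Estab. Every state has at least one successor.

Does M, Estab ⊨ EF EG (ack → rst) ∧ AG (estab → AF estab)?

Holds

States satisfying EG (ack → rst): {Estab, SynRcvd, Closed, SynSent}.
States satisfying EF EG (ack → rst): {Estab, Listen, FinWait, SynRcvd, Closed, SynSent}.
States satisfying estab → AF estab: {Estab, Listen, FinWait, SynRcvd, Closed, SynSent}.
States satisfying AG (estab → AF estab): {Estab, Listen, FinWait, SynRcvd, Closed, SynSent}.
States satisfying EF EG (ack → rst) ∧ AG (estab → AF estab): {Estab, Listen, FinWait, SynRcvd, Closed, SynSent}.
Estab ∈ Sat(EF EG (ack → rst) ∧ AG (estab → AF estab)).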